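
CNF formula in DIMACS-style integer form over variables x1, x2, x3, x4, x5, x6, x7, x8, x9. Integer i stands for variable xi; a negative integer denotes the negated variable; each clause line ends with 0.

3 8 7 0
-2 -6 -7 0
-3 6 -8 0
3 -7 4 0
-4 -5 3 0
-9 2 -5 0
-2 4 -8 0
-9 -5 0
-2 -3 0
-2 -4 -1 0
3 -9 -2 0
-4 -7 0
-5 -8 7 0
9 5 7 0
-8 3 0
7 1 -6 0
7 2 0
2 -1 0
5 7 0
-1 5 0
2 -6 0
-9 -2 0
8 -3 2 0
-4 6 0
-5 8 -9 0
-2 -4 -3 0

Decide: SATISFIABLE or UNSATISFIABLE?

x2 = True:
  propagation gives x3=False, x9=False, x8=False, x7=True; an empty clause results — contradiction.
x2 = False:
  propagation gives x7=True, x4=False, x3=True, x1=False; an empty clause results — contradiction.
Every branch closes, so no satisfying assignment exists.

UNSATISFIABLE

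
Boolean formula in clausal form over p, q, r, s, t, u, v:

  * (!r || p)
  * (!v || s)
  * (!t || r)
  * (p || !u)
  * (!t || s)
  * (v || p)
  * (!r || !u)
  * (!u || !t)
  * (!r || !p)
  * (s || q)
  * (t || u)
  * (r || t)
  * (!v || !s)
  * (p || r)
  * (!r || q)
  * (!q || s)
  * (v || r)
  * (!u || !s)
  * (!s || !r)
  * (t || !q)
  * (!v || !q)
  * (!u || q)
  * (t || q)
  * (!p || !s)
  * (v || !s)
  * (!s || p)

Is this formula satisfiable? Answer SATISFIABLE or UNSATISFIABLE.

s = True:
  propagation gives v=False; an empty clause results — contradiction.
s = False:
  propagation gives v=False, t=False, p=True, r=False; an empty clause results — contradiction.
Every branch closes, so no satisfying assignment exists.

UNSATISFIABLE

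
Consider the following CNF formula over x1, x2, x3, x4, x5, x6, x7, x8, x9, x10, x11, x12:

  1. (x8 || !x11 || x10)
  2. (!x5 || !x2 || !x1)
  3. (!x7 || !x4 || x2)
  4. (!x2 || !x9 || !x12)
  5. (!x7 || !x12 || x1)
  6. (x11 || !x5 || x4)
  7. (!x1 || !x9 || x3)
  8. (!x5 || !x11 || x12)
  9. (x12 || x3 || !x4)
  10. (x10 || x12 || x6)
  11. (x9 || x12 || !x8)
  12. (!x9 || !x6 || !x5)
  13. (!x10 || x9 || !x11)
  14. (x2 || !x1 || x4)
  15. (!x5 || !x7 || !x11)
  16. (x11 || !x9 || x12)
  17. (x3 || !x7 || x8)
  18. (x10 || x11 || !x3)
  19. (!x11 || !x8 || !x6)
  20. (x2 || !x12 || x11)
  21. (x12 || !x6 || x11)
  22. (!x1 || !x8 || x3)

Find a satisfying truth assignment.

x1=False, x2=True, x3=True, x4=True, x5=False, x6=False, x7=False, x8=True, x9=True, x10=True, x11=True, x12=False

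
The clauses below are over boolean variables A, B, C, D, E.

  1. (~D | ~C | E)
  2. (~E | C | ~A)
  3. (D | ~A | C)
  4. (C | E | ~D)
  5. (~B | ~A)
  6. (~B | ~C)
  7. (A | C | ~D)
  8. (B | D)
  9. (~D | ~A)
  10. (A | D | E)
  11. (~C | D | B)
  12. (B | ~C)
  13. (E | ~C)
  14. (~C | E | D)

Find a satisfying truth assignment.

A=False, B=True, C=False, D=False, E=True

Set A = False and propagate.
Try B = True.
  then C is forced to False.
  then D is forced to False.
  then E is forced to True.
Every clause has at least one true literal under this assignment.
Check each clause:
  1. (E | ~D | ~C) — E is true.
  2. (C | ~E | ~A) — ~A is true.
  3. (C | ~A | D) — ~A is true.
  4. (E | C | ~D) — ~D is true.
  5. (~B | ~A) — ~A is true.
  6. (~B | ~C) — ~C is true.
  7. (C | ~D | A) — ~D is true.
  8. (D | B) — B is true.
  9. (~A | ~D) — ~D is true.
  10. (A | E | D) — E is true.
  11. (B | D | ~C) — B is true.
  12. (~C | B) — B is true.
  13. (E | ~C) — ~C is true.
  14. (E | D | ~C) — ~C is true.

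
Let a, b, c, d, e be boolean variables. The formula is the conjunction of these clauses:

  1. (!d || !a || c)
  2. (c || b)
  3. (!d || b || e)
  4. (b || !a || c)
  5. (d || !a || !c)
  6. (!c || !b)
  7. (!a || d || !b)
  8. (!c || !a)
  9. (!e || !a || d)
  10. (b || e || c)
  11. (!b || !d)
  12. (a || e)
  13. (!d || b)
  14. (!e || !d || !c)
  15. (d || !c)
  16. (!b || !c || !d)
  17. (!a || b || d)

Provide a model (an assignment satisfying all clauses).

a=F, b=T, c=F, d=F, e=T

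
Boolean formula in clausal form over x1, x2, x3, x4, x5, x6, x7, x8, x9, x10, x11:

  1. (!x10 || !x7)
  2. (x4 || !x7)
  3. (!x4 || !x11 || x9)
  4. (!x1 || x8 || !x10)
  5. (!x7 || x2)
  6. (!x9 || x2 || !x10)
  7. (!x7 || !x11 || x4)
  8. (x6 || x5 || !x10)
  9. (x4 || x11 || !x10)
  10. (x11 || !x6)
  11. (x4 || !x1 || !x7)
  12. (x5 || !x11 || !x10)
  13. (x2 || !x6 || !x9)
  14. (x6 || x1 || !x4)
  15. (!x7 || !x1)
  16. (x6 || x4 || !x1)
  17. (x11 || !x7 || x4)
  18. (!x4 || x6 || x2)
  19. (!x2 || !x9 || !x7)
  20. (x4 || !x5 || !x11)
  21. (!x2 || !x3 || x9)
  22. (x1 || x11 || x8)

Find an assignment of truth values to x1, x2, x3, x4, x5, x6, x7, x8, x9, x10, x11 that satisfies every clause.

x1=T, x2=T, x3=T, x4=F, x5=F, x6=T, x7=F, x8=T, x9=T, x10=F, x11=T

Check each clause:
  1. (!x7 || !x10) — !x7 is true.
  2. (!x7 || x4) — !x7 is true.
  3. (!x4 || !x11 || x9) — x9 is true.
  4. (x8 || !x10 || !x1) — x8 is true.
  5. (!x7 || x2) — !x7 is true.
  6. (!x9 || x2 || !x10) — x2 is true.
  7. (!x7 || x4 || !x11) — !x7 is true.
  8. (x5 || x6 || !x10) — x6 is true.
  9. (!x10 || x11 || x4) — x11 is true.
  10. (x11 || !x6) — x11 is true.
  11. (!x7 || !x1 || x4) — !x7 is true.
  12. (!x10 || !x11 || x5) — !x10 is true.
  13. (x2 || !x9 || !x6) — x2 is true.
  14. (x1 || x6 || !x4) — x1 is true.
  15. (!x1 || !x7) — !x7 is true.
  16. (x4 || !x1 || x6) — x6 is true.
  17. (x11 || x4 || !x7) — !x7 is true.
  18. (!x4 || x6 || x2) — x2 is true.
  19. (!x9 || !x2 || !x7) — !x7 is true.
  20. (!x5 || x4 || !x11) — !x5 is true.
  21. (!x3 || !x2 || x9) — x9 is true.
  22. (x1 || x8 || x11) — x8 is true.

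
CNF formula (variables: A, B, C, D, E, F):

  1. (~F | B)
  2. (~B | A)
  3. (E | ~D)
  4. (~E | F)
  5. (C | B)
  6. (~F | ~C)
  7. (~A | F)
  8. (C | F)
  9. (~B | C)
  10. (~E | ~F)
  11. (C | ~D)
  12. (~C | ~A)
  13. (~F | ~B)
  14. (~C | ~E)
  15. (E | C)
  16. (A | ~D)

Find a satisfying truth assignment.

A=F, B=F, C=T, D=F, E=F, F=F

Check each clause:
  1. (~F | B) — ~F is true.
  2. (~B | A) — ~B is true.
  3. (~D | E) — ~D is true.
  4. (~E | F) — ~E is true.
  5. (B | C) — C is true.
  6. (~C | ~F) — ~F is true.
  7. (~A | F) — ~A is true.
  8. (C | F) — C is true.
  9. (~B | C) — C is true.
  10. (~F | ~E) — ~F is true.
  11. (~D | C) — C is true.
  12. (~C | ~A) — ~A is true.
  13. (~F | ~B) — ~F is true.
  14. (~E | ~C) — ~E is true.
  15. (C | E) — C is true.
  16. (A | ~D) — ~D is true.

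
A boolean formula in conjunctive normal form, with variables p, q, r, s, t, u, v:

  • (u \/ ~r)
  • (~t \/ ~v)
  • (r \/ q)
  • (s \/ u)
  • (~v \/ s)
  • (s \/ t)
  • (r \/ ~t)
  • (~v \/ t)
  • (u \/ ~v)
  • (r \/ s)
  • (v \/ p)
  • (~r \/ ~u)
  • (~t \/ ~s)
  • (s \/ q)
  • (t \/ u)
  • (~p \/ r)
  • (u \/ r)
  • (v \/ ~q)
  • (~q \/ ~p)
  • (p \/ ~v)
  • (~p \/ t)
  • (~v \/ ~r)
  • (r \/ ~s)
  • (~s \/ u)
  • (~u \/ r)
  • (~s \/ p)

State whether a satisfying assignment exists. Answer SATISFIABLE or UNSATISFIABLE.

UNSATISFIABLE

r = True:
  propagation gives u=True; an empty clause results — contradiction.
r = False:
  propagation gives q=True, t=False, s=True; an empty clause results — contradiction.
Every branch closes, so no satisfying assignment exists.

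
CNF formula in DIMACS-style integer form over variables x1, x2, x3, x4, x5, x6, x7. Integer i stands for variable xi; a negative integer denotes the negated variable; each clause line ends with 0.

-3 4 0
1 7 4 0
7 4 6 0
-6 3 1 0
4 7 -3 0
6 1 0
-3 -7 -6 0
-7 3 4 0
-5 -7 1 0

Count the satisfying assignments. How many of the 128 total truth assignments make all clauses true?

36

Split on x7, then x3.
  x7=1, x3=1: remaining (x1,x2,x4,x5,x6) ∈ {(1,0,1,0,0); (1,0,1,1,0); (1,1,1,0,0); (1,1,1,1,0)} — 4.
  x7=1, x3=0: forces x1=1; x4=1; x2, x5, x6 free → 2^3 = 8.
  x7=0, x3=1: x2, x5 free; 3 ways for (x1,x4,x6) × 2^2 = 12.
  x7=0, x3=0: x2, x5 free; 3 ways for (x1,x4,x6) × 2^2 = 12.
Total: 4 + 8 + 12 + 12 = 36.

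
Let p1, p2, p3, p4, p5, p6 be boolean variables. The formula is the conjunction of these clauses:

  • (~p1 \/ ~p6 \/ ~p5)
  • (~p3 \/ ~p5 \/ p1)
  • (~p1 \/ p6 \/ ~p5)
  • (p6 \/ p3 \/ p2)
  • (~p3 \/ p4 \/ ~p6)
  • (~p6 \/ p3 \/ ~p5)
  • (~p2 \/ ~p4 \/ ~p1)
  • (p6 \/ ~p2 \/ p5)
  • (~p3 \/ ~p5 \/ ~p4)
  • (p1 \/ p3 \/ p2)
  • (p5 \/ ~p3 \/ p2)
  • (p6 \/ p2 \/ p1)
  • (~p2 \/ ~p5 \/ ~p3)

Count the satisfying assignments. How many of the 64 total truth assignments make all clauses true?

8

Split on p3, then p5.
  p3=T, p5=T: a clause becomes empty — 0.
  p3=T, p5=F: remaining (p1,p2,p4,p6) ∈ {(F,T,T,T)} — 1.
  p3=F, p5=T: remaining (p1,p2,p4,p6) ∈ {(F,T,F,F); (F,T,T,F)} — 2.
  p3=F, p5=F: 5 of the 16 assignments to (p1,p2,p4,p6) work.
Total: 0 + 1 + 2 + 5 = 8.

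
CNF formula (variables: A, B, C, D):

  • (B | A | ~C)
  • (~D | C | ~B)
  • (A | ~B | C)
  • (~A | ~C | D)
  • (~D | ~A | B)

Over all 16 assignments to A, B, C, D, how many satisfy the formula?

7

Satisfying assignments:
  A=0 B=0 C=0 D=0
  A=0 B=0 C=0 D=1
  A=0 B=1 C=1 D=0
  A=0 B=1 C=1 D=1
  A=1 B=0 C=0 D=0
  A=1 B=1 C=0 D=0
  A=1 B=1 C=1 D=1
Count: 7.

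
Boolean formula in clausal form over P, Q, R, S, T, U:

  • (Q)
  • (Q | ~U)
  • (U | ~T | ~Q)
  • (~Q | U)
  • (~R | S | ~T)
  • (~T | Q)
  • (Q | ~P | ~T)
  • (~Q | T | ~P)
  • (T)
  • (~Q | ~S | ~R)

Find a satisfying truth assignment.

P = True, Q = True, R = False, S = False, T = True, U = True

Check each clause:
  1. (Q) — Q is true.
  2. (~U | Q) — Q is true.
  3. (~Q | U | ~T) — U is true.
  4. (~Q | U) — U is true.
  5. (S | ~T | ~R) — ~R is true.
  6. (~T | Q) — Q is true.
  7. (~T | Q | ~P) — Q is true.
  8. (T | ~Q | ~P) — T is true.
  9. (T) — T is true.
  10. (~R | ~Q | ~S) — ~S is true.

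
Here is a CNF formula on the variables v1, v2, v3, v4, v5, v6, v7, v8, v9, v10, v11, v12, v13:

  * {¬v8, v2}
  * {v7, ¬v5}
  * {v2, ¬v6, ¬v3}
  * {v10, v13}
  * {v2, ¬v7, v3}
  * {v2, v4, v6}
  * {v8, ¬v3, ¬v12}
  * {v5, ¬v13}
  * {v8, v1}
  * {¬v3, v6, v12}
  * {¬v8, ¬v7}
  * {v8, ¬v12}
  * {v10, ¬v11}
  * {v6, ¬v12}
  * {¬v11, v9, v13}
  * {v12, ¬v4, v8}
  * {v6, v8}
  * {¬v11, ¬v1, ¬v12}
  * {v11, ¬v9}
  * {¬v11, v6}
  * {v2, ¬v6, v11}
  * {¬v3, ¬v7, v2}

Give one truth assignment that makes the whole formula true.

v1 = True, v2 = True, v3 = False, v4 = False, v5 = True, v6 = True, v7 = True, v8 = False, v9 = False, v10 = True, v11 = True, v12 = False, v13 = True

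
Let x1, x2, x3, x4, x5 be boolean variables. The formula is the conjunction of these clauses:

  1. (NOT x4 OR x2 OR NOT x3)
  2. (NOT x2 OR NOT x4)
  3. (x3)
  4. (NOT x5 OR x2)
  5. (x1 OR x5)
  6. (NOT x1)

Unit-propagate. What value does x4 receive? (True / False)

(x3) is a unit clause: x3 = True.
(NOT x1) is a unit clause: x1 = False.
From (x5 OR x1) and x1 = False: x5 = True.
(NOT x5 OR x2): since x5 = True, the clause reduces to (x2). x2 = True.
(NOT x2 OR NOT x4): since x2 = True, the clause reduces to (NOT x4). x4 = False.

False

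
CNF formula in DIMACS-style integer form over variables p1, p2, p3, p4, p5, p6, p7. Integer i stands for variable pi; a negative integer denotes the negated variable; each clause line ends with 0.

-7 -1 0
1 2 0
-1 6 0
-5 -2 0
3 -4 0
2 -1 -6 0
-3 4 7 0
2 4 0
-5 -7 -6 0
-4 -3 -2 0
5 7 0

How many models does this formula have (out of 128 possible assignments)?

The models are:
  p1=0 p2=1 p3=0 p4=0 p5=0 p6=0 p7=1
  p1=0 p2=1 p3=0 p4=0 p5=0 p6=1 p7=1
  p1=0 p2=1 p3=1 p4=0 p5=0 p6=0 p7=1
  p1=0 p2=1 p3=1 p4=0 p5=0 p6=1 p7=1
Count: 4.

4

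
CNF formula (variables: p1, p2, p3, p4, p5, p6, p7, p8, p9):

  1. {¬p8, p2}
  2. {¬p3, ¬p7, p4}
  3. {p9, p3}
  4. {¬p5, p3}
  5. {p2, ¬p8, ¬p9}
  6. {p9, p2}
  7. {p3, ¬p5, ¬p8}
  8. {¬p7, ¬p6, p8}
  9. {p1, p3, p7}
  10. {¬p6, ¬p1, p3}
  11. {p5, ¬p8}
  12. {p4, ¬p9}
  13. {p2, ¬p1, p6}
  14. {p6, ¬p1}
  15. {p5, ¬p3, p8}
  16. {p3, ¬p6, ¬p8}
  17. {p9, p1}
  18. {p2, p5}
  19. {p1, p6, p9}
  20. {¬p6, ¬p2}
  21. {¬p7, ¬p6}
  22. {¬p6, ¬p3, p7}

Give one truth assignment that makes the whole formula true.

p1 = False, p2 = False, p3 = True, p4 = True, p5 = True, p6 = False, p7 = True, p8 = False, p9 = True

p4 occurs only positively in the remaining clauses — set p4 = True.
Branch on p1: take p1 = False.
  then p9 is forced to True.
For the remaining variables, p2 = False, p3 = True, p5 = True, p6 = False, p7 = True, p8 = False works.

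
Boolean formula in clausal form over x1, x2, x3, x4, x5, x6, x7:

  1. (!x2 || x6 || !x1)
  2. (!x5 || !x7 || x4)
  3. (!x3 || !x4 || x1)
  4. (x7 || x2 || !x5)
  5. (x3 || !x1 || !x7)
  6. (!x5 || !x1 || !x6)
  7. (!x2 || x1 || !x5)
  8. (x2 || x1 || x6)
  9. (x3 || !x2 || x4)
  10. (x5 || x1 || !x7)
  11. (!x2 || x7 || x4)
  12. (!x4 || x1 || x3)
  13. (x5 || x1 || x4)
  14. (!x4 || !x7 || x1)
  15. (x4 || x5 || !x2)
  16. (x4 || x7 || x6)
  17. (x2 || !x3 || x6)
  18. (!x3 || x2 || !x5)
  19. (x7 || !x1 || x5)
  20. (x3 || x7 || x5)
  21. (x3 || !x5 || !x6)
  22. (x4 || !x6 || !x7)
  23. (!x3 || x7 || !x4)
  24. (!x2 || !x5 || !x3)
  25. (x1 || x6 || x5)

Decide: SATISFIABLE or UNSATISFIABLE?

SATISFIABLE

Branch on x1: take x1 = True.
For the remaining variables, x2 = True, x3 = True, x4 = True, x5 = False, x6 = True, x7 = True works.
So x1=True  x2=True  x3=True  x4=True  x5=False  x6=True  x7=True is a satisfying assignment.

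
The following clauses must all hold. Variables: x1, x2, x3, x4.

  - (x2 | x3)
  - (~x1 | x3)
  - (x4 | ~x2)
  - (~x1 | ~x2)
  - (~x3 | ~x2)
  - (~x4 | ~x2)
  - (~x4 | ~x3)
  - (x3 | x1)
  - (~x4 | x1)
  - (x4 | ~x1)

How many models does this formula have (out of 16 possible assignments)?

1

Satisfying assignments:
  x1=0 x2=0 x3=1 x4=0
That's 1 in total.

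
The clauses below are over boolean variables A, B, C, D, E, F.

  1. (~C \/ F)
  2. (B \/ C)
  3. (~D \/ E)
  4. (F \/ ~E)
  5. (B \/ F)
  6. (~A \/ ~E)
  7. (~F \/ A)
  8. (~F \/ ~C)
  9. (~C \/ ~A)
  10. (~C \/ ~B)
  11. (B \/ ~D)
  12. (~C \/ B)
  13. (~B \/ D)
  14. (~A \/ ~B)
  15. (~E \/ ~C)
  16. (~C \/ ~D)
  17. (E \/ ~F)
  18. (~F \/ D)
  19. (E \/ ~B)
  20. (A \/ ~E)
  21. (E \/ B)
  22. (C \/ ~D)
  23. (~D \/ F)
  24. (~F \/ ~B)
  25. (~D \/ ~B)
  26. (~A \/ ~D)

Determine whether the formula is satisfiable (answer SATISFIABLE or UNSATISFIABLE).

UNSATISFIABLE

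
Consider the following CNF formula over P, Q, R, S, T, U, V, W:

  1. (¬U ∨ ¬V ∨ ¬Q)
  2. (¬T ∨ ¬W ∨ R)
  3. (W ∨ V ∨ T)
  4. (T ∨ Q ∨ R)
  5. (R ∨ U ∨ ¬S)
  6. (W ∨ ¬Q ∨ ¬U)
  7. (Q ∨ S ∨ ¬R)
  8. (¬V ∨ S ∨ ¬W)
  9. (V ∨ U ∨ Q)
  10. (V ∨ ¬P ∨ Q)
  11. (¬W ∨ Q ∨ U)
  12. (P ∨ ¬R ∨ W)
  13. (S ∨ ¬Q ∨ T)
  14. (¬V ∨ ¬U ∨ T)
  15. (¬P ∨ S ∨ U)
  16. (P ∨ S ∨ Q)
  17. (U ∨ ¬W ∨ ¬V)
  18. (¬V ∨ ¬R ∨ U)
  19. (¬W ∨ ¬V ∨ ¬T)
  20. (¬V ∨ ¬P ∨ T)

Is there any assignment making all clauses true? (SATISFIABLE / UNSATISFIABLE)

SATISFIABLE

Try P = False.
The remaining clauses are satisfied by Q = True, R = True, S = False, T = True, U = True, V = False, W = True.
Every clause has at least one true literal under this assignment.
So P=F, Q=T, R=T, S=F, T=T, U=T, V=F, W=T is a satisfying assignment.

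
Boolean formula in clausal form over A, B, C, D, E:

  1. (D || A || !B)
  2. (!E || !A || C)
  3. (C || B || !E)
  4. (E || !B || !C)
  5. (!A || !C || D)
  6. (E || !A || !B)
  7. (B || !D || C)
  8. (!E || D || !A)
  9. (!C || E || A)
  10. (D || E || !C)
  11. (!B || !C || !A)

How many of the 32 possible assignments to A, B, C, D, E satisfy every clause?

9

Case analysis on C and A:
  C=1, A=1: remaining (B,D,E) ∈ {(0,1,0); (0,1,1)} — 2.
  C=1, A=0: remaining (B,D,E) ∈ {(0,0,1); (0,1,1); (1,1,1)} — 3.
  C=0, A=1: remaining (B,D,E) ∈ {(0,0,0)} — 1.
  C=0, A=0: remaining (B,D,E) ∈ {(0,0,0); (1,1,0); (1,1,1)} — 3.
Total: 2 + 3 + 1 + 3 = 9.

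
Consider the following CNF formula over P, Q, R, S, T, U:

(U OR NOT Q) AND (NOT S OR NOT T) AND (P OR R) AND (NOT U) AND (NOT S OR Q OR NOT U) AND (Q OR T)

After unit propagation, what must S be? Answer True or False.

False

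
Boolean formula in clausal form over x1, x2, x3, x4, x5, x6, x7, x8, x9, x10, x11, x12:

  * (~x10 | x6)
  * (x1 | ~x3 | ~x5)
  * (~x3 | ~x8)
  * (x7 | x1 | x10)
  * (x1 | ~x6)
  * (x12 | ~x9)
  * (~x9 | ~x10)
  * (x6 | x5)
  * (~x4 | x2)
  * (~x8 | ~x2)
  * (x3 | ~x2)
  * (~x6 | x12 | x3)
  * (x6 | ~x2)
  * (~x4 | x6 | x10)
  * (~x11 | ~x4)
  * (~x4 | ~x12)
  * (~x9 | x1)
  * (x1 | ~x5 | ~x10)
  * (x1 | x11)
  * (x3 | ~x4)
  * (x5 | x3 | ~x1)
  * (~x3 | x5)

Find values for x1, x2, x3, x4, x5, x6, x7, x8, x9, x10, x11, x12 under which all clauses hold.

x1=T  x2=F  x3=F  x4=F  x5=T  x6=T  x7=F  x8=T  x9=F  x10=F  x11=F  x12=T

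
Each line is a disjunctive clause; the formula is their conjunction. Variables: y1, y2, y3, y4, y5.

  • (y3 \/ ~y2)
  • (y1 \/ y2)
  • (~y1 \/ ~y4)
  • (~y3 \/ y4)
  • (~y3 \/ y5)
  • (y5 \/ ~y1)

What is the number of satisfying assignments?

2

Satisfying assignments:
  y1=F y2=T y3=T y4=T y5=T
  y1=T y2=F y3=F y4=F y5=T
That's 2 in total.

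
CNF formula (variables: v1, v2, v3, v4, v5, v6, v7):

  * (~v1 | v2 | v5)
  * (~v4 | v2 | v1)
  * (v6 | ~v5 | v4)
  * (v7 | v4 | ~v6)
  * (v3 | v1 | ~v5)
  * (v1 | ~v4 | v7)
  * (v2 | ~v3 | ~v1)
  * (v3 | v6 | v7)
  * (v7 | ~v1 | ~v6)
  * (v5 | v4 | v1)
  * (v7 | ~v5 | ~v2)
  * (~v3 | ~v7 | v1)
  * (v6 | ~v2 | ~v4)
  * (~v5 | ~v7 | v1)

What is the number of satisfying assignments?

15

Case analysis on v1 and v7:
  v1=T, v7=T: 13 of the 32 assignments to (v2,v3,v4,v5,v6) work.
  v1=T, v7=F: remaining (v2,v3,v4,v5,v6) ∈ {(T,T,F,F,F)} — 1.
  v1=F, v7=T: remaining (v2,v3,v4,v5,v6) ∈ {(T,F,T,F,T)} — 1.
  v1=F, v7=F: a clause becomes empty — 0.
Total: 13 + 1 + 1 + 0 = 15.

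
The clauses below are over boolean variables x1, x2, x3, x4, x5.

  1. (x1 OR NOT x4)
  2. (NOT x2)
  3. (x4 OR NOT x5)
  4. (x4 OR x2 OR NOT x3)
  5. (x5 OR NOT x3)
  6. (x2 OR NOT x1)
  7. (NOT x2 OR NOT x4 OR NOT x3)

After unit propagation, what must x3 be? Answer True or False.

False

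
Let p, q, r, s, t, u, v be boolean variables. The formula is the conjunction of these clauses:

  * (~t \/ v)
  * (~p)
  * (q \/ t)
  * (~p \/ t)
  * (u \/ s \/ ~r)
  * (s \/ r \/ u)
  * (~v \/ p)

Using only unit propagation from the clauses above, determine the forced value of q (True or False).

True

(~p) is a unit clause: p = False.
(~v \/ p) with p = False leaves only ~v, so v = False.
(~t \/ v) with v = False leaves only ~t, so t = False.
From (t \/ q) and t = False: q = True.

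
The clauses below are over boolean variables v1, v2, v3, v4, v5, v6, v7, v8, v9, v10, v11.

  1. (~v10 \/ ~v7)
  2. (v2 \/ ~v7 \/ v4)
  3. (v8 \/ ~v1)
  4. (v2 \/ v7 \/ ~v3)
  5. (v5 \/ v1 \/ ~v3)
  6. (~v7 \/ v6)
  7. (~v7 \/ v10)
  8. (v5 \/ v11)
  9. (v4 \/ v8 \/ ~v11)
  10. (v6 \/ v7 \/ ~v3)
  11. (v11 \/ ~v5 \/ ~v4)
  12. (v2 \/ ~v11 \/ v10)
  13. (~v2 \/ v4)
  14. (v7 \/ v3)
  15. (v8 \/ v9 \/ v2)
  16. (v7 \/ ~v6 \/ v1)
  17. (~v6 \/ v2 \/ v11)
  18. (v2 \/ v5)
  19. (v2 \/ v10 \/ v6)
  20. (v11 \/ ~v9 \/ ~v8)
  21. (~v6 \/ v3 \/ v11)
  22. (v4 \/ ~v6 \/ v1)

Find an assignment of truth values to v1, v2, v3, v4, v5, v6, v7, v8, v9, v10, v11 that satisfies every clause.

v1=True, v2=True, v3=True, v4=True, v5=False, v6=True, v7=False, v8=True, v9=False, v10=False, v11=True

Branch on v1: take v1 = True.
  then v8 is forced to True.
For the remaining variables, v2 = True, v3 = True, v4 = True, v5 = False, v6 = True, v7 = False, v9 = False, v10 = False, v11 = True works.
Every clause has at least one true literal under this assignment.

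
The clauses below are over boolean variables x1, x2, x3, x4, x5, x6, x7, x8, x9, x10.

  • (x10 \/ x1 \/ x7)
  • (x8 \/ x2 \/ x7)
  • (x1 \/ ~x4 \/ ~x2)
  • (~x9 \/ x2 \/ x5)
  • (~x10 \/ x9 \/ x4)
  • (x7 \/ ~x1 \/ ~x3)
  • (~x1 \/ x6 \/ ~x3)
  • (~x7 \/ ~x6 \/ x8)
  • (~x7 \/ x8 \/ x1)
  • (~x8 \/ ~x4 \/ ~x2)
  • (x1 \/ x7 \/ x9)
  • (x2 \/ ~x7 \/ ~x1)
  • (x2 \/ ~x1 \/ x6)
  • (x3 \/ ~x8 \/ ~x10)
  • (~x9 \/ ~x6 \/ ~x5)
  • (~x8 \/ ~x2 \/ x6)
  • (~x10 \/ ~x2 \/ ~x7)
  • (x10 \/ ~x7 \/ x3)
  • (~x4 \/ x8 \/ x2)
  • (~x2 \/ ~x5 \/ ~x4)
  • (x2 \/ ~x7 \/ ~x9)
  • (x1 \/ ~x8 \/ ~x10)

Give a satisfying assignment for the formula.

Try x1 = False.
For the remaining variables, x2 = False, x3 = True, x4 = True, x5 = True, x6 = False, x7 = True, x8 = True, x9 = False, x10 = False works.
Every clause has at least one true literal under this assignment.

x1=False  x2=False  x3=True  x4=True  x5=True  x6=False  x7=True  x8=True  x9=False  x10=False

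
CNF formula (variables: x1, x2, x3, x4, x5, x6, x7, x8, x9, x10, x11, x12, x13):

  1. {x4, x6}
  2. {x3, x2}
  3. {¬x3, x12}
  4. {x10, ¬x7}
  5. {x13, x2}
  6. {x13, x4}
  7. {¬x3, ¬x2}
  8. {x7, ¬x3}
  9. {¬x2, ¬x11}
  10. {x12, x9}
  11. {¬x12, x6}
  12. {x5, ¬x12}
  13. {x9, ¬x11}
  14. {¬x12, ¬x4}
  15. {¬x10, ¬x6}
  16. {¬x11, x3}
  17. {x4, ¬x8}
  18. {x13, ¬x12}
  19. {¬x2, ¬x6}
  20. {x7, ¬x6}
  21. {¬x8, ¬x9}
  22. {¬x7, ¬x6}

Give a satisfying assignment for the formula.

x1=F, x2=T, x3=F, x4=T, x5=T, x6=F, x7=F, x8=F, x9=T, x10=T, x11=F, x12=F, x13=F

Check each clause:
  1. {x6, x4} — x4 is true.
  2. {x3, x2} — x2 is true.
  3. {¬x3, x12} — ¬x3 is true.
  4. {x10, ¬x7} — ¬x7 is true.
  5. {x2, x13} — x2 is true.
  6. {x13, x4} — x4 is true.
  7. {¬x3, ¬x2} — ¬x3 is true.
  8. {x7, ¬x3} — ¬x3 is true.
  9. {¬x2, ¬x11} — ¬x11 is true.
  10. {x12, x9} — x9 is true.
  11. {x6, ¬x12} — ¬x12 is true.
  12. {¬x12, x5} — ¬x12 is true.
  13. {¬x11, x9} — x9 is true.
  14. {¬x4, ¬x12} — ¬x12 is true.
  15. {¬x10, ¬x6} — ¬x6 is true.
  16. {x3, ¬x11} — ¬x11 is true.
  17. {x4, ¬x8} — ¬x8 is true.
  18. {¬x12, x13} — ¬x12 is true.
  19. {¬x6, ¬x2} — ¬x6 is true.
  20. {x7, ¬x6} — ¬x6 is true.
  21. {¬x8, ¬x9} — ¬x8 is true.
  22. {¬x6, ¬x7} — ¬x7 is true.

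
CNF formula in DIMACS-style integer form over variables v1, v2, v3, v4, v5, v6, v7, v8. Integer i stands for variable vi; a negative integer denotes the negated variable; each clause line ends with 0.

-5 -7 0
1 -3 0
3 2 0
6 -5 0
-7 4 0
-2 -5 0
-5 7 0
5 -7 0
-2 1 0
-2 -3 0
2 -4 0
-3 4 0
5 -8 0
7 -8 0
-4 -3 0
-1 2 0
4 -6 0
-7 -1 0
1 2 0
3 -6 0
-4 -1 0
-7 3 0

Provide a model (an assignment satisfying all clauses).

Pure literal: v8 appears only negated; assign v8 = False.
Branch on v1: take v1 = True.
  then v2 is forced to True.
  then v5 is forced to False.
  then v7 is forced to False.
  then v3 is forced to False.
  then v6 is forced to False.
  then v4 is forced to False.

v1=T, v2=T, v3=F, v4=F, v5=F, v6=F, v7=F, v8=F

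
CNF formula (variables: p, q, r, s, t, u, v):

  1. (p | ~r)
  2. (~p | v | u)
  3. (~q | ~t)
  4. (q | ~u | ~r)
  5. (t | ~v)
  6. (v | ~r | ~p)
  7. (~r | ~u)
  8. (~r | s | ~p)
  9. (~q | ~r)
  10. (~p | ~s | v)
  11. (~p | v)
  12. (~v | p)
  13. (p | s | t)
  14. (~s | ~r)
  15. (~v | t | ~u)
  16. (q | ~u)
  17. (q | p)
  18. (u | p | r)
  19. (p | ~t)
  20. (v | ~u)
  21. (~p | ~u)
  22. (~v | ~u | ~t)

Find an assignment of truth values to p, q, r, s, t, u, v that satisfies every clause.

Branch on p: take p = True.
  then v is forced to True.
  then t is forced to True.
  then q is forced to False.
  then u is forced to False.
The remaining clauses are satisfied by r = False, s = False.
Every clause has at least one true literal under this assignment.
Check each clause:
  1. (~r | p) — p is true.
  2. (~p | u | v) — v is true.
  3. (~t | ~q) — ~q is true.
  4. (~u | ~r | q) — ~u is true.
  5. (~v | t) — t is true.
  6. (v | ~p | ~r) — ~r is true.
  7. (~u | ~r) — ~u is true.
  8. (~p | ~r | s) — ~r is true.
  9. (~r | ~q) — ~r is true.
  10. (v | ~s | ~p) — ~s is true.
  11. (~p | v) — v is true.
  12. (~v | p) — p is true.
  13. (s | t | p) — p is true.
  14. (~s | ~r) — ~s is true.
  15. (t | ~v | ~u) — ~u is true.
  16. (~u | q) — ~u is true.
  17. (p | q) — p is true.
  18. (u | r | p) — p is true.
  19. (~t | p) — p is true.
  20. (v | ~u) — ~u is true.
  21. (~p | ~u) — ~u is true.
  22. (~t | ~v | ~u) — ~u is true.

p=1, q=0, r=0, s=0, t=1, u=0, v=1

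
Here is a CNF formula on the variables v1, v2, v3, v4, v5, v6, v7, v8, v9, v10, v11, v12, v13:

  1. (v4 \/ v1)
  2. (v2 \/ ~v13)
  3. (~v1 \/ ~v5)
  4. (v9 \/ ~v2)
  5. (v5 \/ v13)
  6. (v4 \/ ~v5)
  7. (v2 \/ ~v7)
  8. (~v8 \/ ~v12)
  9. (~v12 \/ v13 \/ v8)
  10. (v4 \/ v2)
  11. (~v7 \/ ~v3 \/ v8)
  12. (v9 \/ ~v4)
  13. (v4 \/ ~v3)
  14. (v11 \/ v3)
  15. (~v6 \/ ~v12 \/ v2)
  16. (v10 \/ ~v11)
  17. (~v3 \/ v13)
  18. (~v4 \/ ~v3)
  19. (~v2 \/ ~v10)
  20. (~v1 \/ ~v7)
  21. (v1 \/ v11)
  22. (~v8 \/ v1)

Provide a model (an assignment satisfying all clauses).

v1=F, v2=F, v3=F, v4=T, v5=T, v6=T, v7=F, v8=F, v9=T, v10=T, v11=T, v12=F, v13=F

Pure literal: v7 appears only negated; assign v7 = False.
Pure literal: v9 appears only positively; assign v9 = True.
Set v1 = False and propagate.
  then v4 is forced to True.
  then v3 is forced to False.
  then v11 is forced to True.
  then v10 is forced to True.
  then v2 is forced to False.
  then v13 is forced to False.
  then v5 is forced to True.
  then v8 is forced to False.
  then v12 is forced to False.
v6 is now unconstrained; take v6 = True.
Every clause has at least one true literal under this assignment.
Check each clause:
  1. (v4 \/ v1) — v4 is true.
  2. (v2 \/ ~v13) — ~v13 is true.
  3. (~v1 \/ ~v5) — ~v1 is true.
  4. (~v2 \/ v9) — v9 is true.
  5. (v5 \/ v13) — v5 is true.
  6. (v4 \/ ~v5) — v4 is true.
  7. (~v7 \/ v2) — ~v7 is true.
  8. (~v8 \/ ~v12) — ~v8 is true.
  9. (v8 \/ ~v12 \/ v13) — ~v12 is true.
  10. (v4 \/ v2) — v4 is true.
  11. (v8 \/ ~v7 \/ ~v3) — ~v7 is true.
  12. (v9 \/ ~v4) — v9 is true.
  13. (~v3 \/ v4) — v4 is true.
  14. (v11 \/ v3) — v11 is true.
  15. (~v6 \/ v2 \/ ~v12) — ~v12 is true.
  16. (v10 \/ ~v11) — v10 is true.
  17. (v13 \/ ~v3) — ~v3 is true.
  18. (~v3 \/ ~v4) — ~v3 is true.
  19. (~v10 \/ ~v2) — ~v2 is true.
  20. (~v7 \/ ~v1) — ~v7 is true.
  21. (v11 \/ v1) — v11 is true.
  22. (~v8 \/ v1) — ~v8 is true.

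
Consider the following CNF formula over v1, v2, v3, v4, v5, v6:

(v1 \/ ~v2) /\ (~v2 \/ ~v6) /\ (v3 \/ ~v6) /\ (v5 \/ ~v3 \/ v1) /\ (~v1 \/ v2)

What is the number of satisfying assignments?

16

Case analysis on v1 and v2:
  v1=1, v2=1: forces v6=0; v3, v4, v5 free → 2^3 = 8.
  v1=1, v2=0: a clause becomes empty — 0.
  v1=0, v2=1: a clause becomes empty — 0.
  v1=0, v2=0: v4 free; 4 ways for (v3,v5,v6) × 2^1 = 8.
Total: 8 + 0 + 0 + 8 = 16.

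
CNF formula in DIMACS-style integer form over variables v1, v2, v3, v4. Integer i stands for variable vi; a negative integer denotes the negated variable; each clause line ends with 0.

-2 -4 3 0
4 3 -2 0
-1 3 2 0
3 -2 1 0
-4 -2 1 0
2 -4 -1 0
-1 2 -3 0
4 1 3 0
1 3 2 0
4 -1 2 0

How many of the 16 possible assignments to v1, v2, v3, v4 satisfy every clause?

5

The models are:
  v1=0 v2=0 v3=1 v4=0
  v1=0 v2=0 v3=1 v4=1
  v1=0 v2=1 v3=1 v4=0
  v1=1 v2=1 v3=1 v4=0
  v1=1 v2=1 v3=1 v4=1
That's 5 in total.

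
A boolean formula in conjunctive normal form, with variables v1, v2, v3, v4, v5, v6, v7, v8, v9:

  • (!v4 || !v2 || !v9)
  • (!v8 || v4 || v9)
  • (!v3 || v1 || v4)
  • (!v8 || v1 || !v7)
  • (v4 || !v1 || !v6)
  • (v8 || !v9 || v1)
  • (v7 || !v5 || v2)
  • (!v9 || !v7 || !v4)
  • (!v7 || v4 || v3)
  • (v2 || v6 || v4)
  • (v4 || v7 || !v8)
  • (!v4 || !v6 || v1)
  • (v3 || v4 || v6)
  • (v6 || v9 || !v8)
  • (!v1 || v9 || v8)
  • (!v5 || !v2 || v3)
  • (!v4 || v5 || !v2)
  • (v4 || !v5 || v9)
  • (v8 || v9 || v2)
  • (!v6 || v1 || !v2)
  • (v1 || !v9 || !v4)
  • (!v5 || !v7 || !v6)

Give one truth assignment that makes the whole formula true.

v1=1, v2=0, v3=1, v4=1, v5=0, v6=1, v7=0, v8=1, v9=0

Branch on v1: take v1 = True.
The remaining clauses are satisfied by v2 = False, v3 = True, v4 = True, v5 = False, v6 = True, v7 = False, v8 = True, v9 = False.
Every clause has at least one true literal under this assignment.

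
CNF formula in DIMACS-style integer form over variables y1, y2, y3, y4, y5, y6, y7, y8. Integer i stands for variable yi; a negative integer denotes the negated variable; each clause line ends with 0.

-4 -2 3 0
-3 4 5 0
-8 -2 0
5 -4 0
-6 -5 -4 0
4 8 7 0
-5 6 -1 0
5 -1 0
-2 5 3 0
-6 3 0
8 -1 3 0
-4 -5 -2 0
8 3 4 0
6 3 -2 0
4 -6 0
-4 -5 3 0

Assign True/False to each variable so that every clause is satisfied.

y1 = 0, y2 = 1, y3 = 1, y4 = 0, y5 = 1, y6 = 0, y7 = 1, y8 = 0

Check each clause:
  1. (~y2 | y3 | ~y4) — y3 is true.
  2. (y5 | y4 | ~y3) — y5 is true.
  3. (~y8 | ~y2) — ~y8 is true.
  4. (~y4 | y5) — ~y4 is true.
  5. (~y5 | ~y6 | ~y4) — ~y6 is true.
  6. (y7 | y8 | y4) — y7 is true.
  7. (~y5 | ~y1 | y6) — ~y1 is true.
  8. (~y1 | y5) — y5 is true.
  9. (y3 | ~y2 | y5) — y3 is true.
  10. (~y6 | y3) — ~y6 is true.
  11. (y8 | y3 | ~y1) — y3 is true.
  12. (~y4 | ~y5 | ~y2) — ~y4 is true.
  13. (y8 | y3 | y4) — y3 is true.
  14. (y6 | ~y2 | y3) — y3 is true.
  15. (y4 | ~y6) — ~y6 is true.
  16. (~y4 | ~y5 | y3) — y3 is true.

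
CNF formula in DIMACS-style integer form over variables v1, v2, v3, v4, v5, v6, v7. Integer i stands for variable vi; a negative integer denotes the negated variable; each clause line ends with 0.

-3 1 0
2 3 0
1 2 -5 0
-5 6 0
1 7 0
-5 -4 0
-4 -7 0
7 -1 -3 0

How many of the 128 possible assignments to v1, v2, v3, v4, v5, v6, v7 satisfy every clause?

17

Case analysis on v1 and v3:
  v1=1, v3=1: v2 free; 3 ways for (v4,v5,v6,v7) × 2^1 = 6.
  v1=1, v3=0: 8 of the 32 assignments to (v2,v4,v5,v6,v7) work.
  v1=0, v3=1: a clause becomes empty — 0.
  v1=0, v3=0: remaining (v2,v4,v5,v6,v7) ∈ {(1,0,0,0,1); (1,0,0,1,1); (1,0,1,1,1)} — 3.
Total: 6 + 8 + 0 + 3 = 17.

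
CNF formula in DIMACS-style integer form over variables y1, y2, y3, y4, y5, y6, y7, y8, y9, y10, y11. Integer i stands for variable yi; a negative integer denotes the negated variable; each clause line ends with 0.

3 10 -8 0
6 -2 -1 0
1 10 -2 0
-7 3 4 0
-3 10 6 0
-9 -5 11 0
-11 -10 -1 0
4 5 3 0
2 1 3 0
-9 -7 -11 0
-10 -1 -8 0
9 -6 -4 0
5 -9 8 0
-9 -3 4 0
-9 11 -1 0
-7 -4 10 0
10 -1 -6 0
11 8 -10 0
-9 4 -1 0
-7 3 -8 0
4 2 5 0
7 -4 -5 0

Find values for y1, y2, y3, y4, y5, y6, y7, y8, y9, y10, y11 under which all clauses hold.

y1=T, y2=F, y3=F, y4=F, y5=T, y6=F, y7=F, y8=F, y9=F, y10=F, y11=T

Check each clause:
  1. {¬y8, y3, y10} — ¬y8 is true.
  2. {¬y2, ¬y1, y6} — ¬y2 is true.
  3. {¬y2, y10, y1} — y1 is true.
  4. {¬y7, y4, y3} — ¬y7 is true.
  5. {y6, ¬y3, y10} — ¬y3 is true.
  6. {¬y5, ¬y9, y11} — y11 is true.
  7. {¬y11, ¬y1, ¬y10} — ¬y10 is true.
  8. {y5, y4, y3} — y5 is true.
  9. {y2, y3, y1} — y1 is true.
  10. {¬y7, ¬y11, ¬y9} — ¬y7 is true.
  11. {¬y1, ¬y8, ¬y10} — ¬y8 is true.
  12. {y9, ¬y6, ¬y4} — ¬y6 is true.
  13. {¬y9, y5, y8} — y5 is true.
  14. {y4, ¬y3, ¬y9} — ¬y3 is true.
  15. {¬y9, ¬y1, y11} — y11 is true.
  16. {y10, ¬y7, ¬y4} — ¬y7 is true.
  17. {¬y6, y10, ¬y1} — ¬y6 is true.
  18. {y11, ¬y10, y8} — y11 is true.
  19. {y4, ¬y9, ¬y1} — ¬y9 is true.
  20. {y3, ¬y8, ¬y7} — ¬y8 is true.
  21. {y4, y2, y5} — y5 is true.
  22. {y7, ¬y5, ¬y4} — ¬y4 is true.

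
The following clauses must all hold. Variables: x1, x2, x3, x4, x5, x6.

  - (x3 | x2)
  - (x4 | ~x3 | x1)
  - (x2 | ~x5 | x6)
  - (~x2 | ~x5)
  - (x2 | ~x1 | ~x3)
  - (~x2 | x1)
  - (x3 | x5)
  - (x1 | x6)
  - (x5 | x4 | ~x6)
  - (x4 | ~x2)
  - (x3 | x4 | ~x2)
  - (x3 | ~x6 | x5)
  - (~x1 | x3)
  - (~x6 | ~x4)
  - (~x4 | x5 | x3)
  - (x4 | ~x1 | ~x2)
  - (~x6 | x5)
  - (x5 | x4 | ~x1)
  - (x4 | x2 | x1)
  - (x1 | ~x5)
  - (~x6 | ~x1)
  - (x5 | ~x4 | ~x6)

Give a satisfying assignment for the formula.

Set x1 = True and propagate.
  then x3 is forced to True.
  then x2 is forced to True.
  then x5 is forced to False.
  then x4 is forced to True.
  then x6 is forced to False.

x1=T, x2=T, x3=T, x4=T, x5=F, x6=F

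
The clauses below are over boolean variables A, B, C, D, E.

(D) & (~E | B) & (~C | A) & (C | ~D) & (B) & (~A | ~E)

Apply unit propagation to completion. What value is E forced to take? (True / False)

(D) stands alone — D = True.
In (C | ~D), ~D is now false; C must hold, so C = True.
From (~C | A) and C = True: A = True.
Unit clause (B) sets B = True.
(~E | ~A) with A = True leaves only ~E, so E = False.

False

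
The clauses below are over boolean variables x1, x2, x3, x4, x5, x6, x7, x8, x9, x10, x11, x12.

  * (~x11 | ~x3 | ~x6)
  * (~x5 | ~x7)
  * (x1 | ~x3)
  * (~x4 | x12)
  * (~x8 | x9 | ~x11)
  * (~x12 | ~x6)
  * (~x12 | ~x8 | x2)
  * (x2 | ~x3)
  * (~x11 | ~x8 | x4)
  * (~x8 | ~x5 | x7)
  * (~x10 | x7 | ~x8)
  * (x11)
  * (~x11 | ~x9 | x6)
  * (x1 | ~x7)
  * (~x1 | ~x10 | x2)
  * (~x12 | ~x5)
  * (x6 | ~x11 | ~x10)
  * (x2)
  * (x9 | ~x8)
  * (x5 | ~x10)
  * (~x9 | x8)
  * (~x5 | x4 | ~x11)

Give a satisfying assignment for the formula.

(x11) is a unit clause, so x11 = True.
Unit propagation: (x2) forces x2 = True.
Pure literal: x1 appears only positively; assign x1 = True.
Pure literal: x3 appears only negated; assign x3 = False.
Branch on x4: take x4 = True.
  then x12 is forced to True.
  then x6 is forced to False.
  then x9 is forced to False.
  then x8 is forced to False.
  then x5 is forced to False.
  then x10 is forced to False.
x7 is now unconstrained; take x7 = False.
Every clause has at least one true literal under this assignment.
Check each clause:
  1. (~x6 | ~x3 | ~x11) — ~x3 is true.
  2. (~x5 | ~x7) — ~x7 is true.
  3. (~x3 | x1) — x1 is true.
  4. (x12 | ~x4) — x12 is true.
  5. (~x8 | x9 | ~x11) — ~x8 is true.
  6. (~x6 | ~x12) — ~x6 is true.
  7. (x2 | ~x12 | ~x8) — ~x8 is true.
  8. (x2 | ~x3) — x2 is true.
  9. (x4 | ~x11 | ~x8) — ~x8 is true.
  10. (~x5 | x7 | ~x8) — ~x8 is true.
  11. (x7 | ~x8 | ~x10) — ~x8 is true.
  12. (x11) — x11 is true.
  13. (~x9 | ~x11 | x6) — ~x9 is true.
  14. (x1 | ~x7) — x1 is true.
  15. (~x1 | ~x10 | x2) — x2 is true.
  16. (~x12 | ~x5) — ~x5 is true.
  17. (x6 | ~x10 | ~x11) — ~x10 is true.
  18. (x2) — x2 is true.
  19. (x9 | ~x8) — ~x8 is true.
  20. (~x10 | x5) — ~x10 is true.
  21. (x8 | ~x9) — ~x9 is true.
  22. (~x5 | x4 | ~x11) — ~x5 is true.

x1 = T  x2 = T  x3 = F  x4 = T  x5 = F  x6 = F  x7 = F  x8 = F  x9 = F  x10 = F  x11 = T  x12 = T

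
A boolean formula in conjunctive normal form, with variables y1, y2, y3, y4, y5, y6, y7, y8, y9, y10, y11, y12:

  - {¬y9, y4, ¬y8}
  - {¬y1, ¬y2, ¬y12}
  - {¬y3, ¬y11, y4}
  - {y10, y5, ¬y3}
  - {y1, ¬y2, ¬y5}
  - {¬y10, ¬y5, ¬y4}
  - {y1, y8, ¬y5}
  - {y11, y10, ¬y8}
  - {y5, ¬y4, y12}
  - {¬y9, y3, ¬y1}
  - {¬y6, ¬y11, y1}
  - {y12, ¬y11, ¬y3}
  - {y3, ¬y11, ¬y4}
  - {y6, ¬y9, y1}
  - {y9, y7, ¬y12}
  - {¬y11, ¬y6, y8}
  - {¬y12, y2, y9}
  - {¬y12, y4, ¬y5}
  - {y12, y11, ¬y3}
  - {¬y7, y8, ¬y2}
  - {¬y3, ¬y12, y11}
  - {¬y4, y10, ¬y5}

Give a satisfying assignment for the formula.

Try y1 = True.
Try y2 = False.
Try y3 = False.
  then y9 is forced to False.
  then y12 is forced to False.
The remaining clauses are satisfied by y4 = False, y5 = True, y6 = False, y7 = False, y8 = False, y10 = False, y11 = True.

y1=T, y2=F, y3=F, y4=F, y5=T, y6=F, y7=F, y8=F, y9=F, y10=F, y11=T, y12=F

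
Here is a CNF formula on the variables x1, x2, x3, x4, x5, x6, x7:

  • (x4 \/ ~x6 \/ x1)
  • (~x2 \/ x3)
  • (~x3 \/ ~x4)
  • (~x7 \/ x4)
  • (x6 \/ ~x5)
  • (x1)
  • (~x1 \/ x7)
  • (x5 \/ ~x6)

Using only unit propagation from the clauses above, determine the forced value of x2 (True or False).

(x1) is a unit clause: x1 = True.
From (~x1 \/ x7) and x1 = True: x7 = True.
In (~x7 \/ x4), ~x7 is now false; x4 must hold, so x4 = True.
(~x3 \/ ~x4) with x4 = True leaves only ~x3, so x3 = False.
From (~x2 \/ x3) and x3 = False: x2 = False.

False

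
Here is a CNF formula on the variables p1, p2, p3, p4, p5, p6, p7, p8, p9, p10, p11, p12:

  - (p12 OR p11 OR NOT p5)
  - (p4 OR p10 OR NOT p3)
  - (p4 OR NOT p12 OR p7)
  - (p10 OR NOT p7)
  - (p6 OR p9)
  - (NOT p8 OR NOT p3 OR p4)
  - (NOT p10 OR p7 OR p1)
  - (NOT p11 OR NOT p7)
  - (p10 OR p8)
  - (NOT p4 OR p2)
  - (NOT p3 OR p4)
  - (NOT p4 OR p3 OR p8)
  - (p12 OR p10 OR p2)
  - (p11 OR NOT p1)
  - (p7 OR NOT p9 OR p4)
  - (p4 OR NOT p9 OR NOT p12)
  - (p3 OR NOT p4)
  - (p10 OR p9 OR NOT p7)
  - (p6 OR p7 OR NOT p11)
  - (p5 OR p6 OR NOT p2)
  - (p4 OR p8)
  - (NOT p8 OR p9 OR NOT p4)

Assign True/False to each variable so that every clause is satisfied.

p1 = 0, p2 = 0, p3 = 0, p4 = 0, p5 = 0, p6 = 1, p7 = 1, p8 = 1, p9 = 0, p10 = 1, p11 = 0, p12 = 1

p6 occurs only positively in the remaining clauses — set p6 = True.
Set p1 = False and propagate.
Try p2 = False.
  then p4 is forced to False.
  then p3 is forced to False.
  then p8 is forced to True.
The remaining clauses are satisfied by p5 = False, p7 = True, p9 = False, p10 = True, p11 = False, p12 = True.
Check each clause:
  1. (NOT p5 OR p11 OR p12) — p12 is true.
  2. (p10 OR NOT p3 OR p4) — p10 is true.
  3. (NOT p12 OR p7 OR p4) — p7 is true.
  4. (NOT p7 OR p10) — p10 is true.
  5. (p6 OR p9) — p6 is true.
  6. (NOT p8 OR NOT p3 OR p4) — NOT p3 is true.
  7. (NOT p10 OR p7 OR p1) — p7 is true.
  8. (NOT p11 OR NOT p7) — NOT p11 is true.
  9. (p10 OR p8) — p8 is true.
  10. (p2 OR NOT p4) — NOT p4 is true.
  11. (p4 OR NOT p3) — NOT p3 is true.
  12. (NOT p4 OR p3 OR p8) — p8 is true.
  13. (p12 OR p2 OR p10) — p10 is true.
  14. (NOT p1 OR p11) — NOT p1 is true.
  15. (NOT p9 OR p7 OR p4) — p7 is true.
  16. (NOT p9 OR p4 OR NOT p12) — NOT p9 is true.
  17. (NOT p4 OR p3) — NOT p4 is true.
  18. (p9 OR NOT p7 OR p10) — p10 is true.
  19. (NOT p11 OR p6 OR p7) — NOT p11 is true.
  20. (p5 OR NOT p2 OR p6) — p6 is true.
  21. (p8 OR p4) — p8 is true.
  22. (NOT p8 OR p9 OR NOT p4) — NOT p4 is true.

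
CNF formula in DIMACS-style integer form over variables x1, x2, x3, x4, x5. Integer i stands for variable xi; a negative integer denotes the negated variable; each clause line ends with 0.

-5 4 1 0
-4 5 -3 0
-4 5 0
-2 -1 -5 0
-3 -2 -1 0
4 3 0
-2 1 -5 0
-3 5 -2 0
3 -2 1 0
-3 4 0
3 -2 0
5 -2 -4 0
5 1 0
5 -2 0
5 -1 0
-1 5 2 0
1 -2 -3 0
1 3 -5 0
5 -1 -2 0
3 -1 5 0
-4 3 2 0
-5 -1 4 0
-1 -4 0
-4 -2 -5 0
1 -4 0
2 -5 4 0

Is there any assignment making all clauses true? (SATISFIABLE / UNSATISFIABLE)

UNSATISFIABLE

x5 = True:
  x1 = True:
    propagation gives x2=False, x4=True; an empty clause results — contradiction.
  x1 = False:
    propagation gives x4=True; an empty clause results — contradiction.
x5 = False:
  propagation gives x4=False, x3=True; an empty clause results — contradiction.
Every branch closes, so no satisfying assignment exists.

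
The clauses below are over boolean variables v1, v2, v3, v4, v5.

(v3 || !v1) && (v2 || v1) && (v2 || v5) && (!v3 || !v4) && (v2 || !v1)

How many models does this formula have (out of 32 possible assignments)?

Split on v1, then v2.
  v1=1, v2=1: remaining (v3,v4,v5) ∈ {(1,0,0); (1,0,1)} — 2.
  v1=1, v2=0: a clause becomes empty — 0.
  v1=0, v2=1: v5 free; 3 ways for (v3,v4) × 2^1 = 6.
  v1=0, v2=0: a clause becomes empty — 0.
Total: 2 + 0 + 6 + 0 = 8.

8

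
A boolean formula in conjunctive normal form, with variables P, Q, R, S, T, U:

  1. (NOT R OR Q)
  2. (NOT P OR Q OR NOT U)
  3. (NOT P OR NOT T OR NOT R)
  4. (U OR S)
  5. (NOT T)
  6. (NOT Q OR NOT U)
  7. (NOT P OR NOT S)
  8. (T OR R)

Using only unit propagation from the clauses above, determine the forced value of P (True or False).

Unit clause (NOT T) sets T = False.
In (T OR R), T is now false; R must hold, so R = True.
(Q OR NOT R): since R = True, the clause reduces to (Q). Q = True.
(NOT U OR NOT Q) with Q = True leaves only NOT U, so U = False.
In (S OR U), U is now false; S must hold, so S = True.
From (NOT S OR NOT P) and S = True: P = False.

False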